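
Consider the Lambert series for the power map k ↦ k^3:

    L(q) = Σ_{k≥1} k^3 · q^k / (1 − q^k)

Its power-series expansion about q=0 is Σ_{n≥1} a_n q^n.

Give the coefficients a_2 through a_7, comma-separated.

[q^2] f(2)=8,f(1)=1 ⇒ 9
n=3: 3·1 1·3  f→[27+1]=28
d|4:{1,2,4}  Σf=1+8+64=73
n=5: 1·5 5·1  f→[1+125]=126
d|6:{6,3,2,1}  Σf=216+27+8+1=252
[q^7] f(1)=1,f(7)=343 ⇒ 344

9, 28, 73, 126, 252, 344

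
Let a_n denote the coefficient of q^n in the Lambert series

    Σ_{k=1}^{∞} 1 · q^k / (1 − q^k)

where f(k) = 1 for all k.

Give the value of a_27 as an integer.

a_27 = 4

d|27:{27,9,3,1}  Σf=1+1+1+1=4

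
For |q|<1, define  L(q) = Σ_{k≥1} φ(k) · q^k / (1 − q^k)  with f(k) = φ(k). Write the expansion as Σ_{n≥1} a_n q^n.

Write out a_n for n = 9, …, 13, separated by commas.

q^9  k|9↦φ(k): 9:6 3:2 1:1  a_9=9
[q^10] φ(1)=1,φ(2)=1,φ(5)=4,φ(10)=4 ⇒ 10
q^11  k|11↦φ(k): 1:1 11:10  a_11=11
n=12: 1·12 2·6 3·4 4·3 6·2 12·1  φ→[1+1+2+2+2+4]=12
q^13  k|13↦φ(k): 13:12 1:1  a_13=13

9, 10, 11, 12, 13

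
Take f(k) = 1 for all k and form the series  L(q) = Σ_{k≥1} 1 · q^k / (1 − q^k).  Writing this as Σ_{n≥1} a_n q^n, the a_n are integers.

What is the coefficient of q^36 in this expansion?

a_36 = 9

q^36  k|36↦f(k): 36:1 18:1 12:1 9:1 6:1 4:1 3:1 2:1 1:1  a_36=9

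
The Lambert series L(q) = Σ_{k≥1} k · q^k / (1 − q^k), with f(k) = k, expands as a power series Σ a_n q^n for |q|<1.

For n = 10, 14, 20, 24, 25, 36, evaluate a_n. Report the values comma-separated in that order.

[q^10] f(10)=10,f(5)=5,f(2)=2,f(1)=1 ⇒ 18
[q^14] f(1)=1,f(2)=2,f(7)=7,f(14)=14 ⇒ 24
d|20:{1,2,4,5,10,20}  Σf=1+2+4+5+10+20=42
q^24  k|24↦f(k): 24:24 12:12 8:8 6:6 4:4 3:3 2:2 1:1  a_24=60
[q^25] f(1)=1,f(5)=5,f(25)=25 ⇒ 31
[q^36] f(36)=36,f(18)=18,f(12)=12,f(9)=9,f(6)=6,f(4)=4,f(3)=3,f(2)=2,f(1)=1 ⇒ 91

18, 24, 42, 60, 31, 91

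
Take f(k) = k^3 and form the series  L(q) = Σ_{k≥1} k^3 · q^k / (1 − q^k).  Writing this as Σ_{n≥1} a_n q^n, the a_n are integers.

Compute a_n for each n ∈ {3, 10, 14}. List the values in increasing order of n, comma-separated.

d|3:{3,1}  Σf=27+1=28
[q^10] f(1)=1,f(2)=8,f(5)=125,f(10)=1000 ⇒ 1134
q^14  k|14↦f(k): 1:1 2:8 7:343 14:2744  a_14=3096

28, 1134, 3096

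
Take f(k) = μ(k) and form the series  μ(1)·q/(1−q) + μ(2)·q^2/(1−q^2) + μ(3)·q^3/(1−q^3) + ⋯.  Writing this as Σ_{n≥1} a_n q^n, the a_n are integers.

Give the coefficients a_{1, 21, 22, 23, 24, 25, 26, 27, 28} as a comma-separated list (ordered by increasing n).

q^1  k|1↦μ(k): 1:1  a_1=1
d|21:{21,7,3,1}  Σμ=1+(-1)+(-1)+1=0
q^22  k|22↦μ(k): 1:1 2:-1 11:-1 22:1  a_22=0
q^23  k|23↦μ(k): 23:-1 1:1  a_23=0
n=24: 1·24 2·12 3·8 4·6 6·4 8·3 12·2 24·1  μ→[1+(-1)+(-1)+0+1+0+0+0]=0
[q^25] μ(1)=1,μ(5)=-1,μ(25)=0 ⇒ 0
n=26: 26·1 13·2 2·13 1·26  μ→[1+(-1)+(-1)+1]=0
[q^27] μ(27)=0,μ(9)=0,μ(3)=-1,μ(1)=1 ⇒ 0
q^28  k|28↦μ(k): 1:1 2:-1 4:0 7:-1 14:1 28:0  a_28=0

1, 0, 0, 0, 0, 0, 0, 0, 0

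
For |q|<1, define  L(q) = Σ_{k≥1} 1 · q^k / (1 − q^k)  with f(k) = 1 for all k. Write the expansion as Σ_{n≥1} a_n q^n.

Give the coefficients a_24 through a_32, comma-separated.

8, 3, 4, 4, 6, 2, 8, 2, 6

[q^24] f(24)=1,f(12)=1,f(8)=1,f(6)=1,f(4)=1,f(3)=1,f(2)=1,f(1)=1 ⇒ 8
[q^25] f(25)=1,f(5)=1,f(1)=1 ⇒ 3
n=26: 26·1 13·2 2·13 1·26  f→[1+1+1+1]=4
q^27  k|27↦f(k): 1:1 3:1 9:1 27:1  a_27=4
[q^28] f(1)=1,f(2)=1,f(4)=1,f(7)=1,f(14)=1,f(28)=1 ⇒ 6
[q^29] f(29)=1,f(1)=1 ⇒ 2
q^30  k|30↦f(k): 30:1 15:1 10:1 6:1 5:1 3:1 2:1 1:1  a_30=8
n=31: 31·1 1·31  f→[1+1]=2
d|32:{1,2,4,8,16,32}  Σf=1+1+1+1+1+1=6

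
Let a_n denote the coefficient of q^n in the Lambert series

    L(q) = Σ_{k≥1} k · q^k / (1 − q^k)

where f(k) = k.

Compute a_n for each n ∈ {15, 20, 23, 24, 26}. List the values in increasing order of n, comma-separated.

24, 42, 24, 60, 42

d|15:{1,3,5,15}  Σf=1+3+5+15=24
d|20:{20,10,5,4,2,1}  Σf=20+10+5+4+2+1=42
[q^23] f(1)=1,f(23)=23 ⇒ 24
q^24  k|24↦f(k): 24:24 12:12 8:8 6:6 4:4 3:3 2:2 1:1  a_24=60
n=26: 1·26 2·13 13·2 26·1  f→[1+2+13+26]=42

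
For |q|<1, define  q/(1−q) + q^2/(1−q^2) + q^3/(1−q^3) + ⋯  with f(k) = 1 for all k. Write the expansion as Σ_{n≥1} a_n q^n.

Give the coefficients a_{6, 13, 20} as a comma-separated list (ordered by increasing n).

n=6: 6·1 3·2 2·3 1·6  f→[1+1+1+1]=4
d|13:{1,13}  Σf=1+1=2
n=20: 20·1 10·2 5·4 4·5 2·10 1·20  f→[1+1+1+1+1+1]=6

4, 2, 6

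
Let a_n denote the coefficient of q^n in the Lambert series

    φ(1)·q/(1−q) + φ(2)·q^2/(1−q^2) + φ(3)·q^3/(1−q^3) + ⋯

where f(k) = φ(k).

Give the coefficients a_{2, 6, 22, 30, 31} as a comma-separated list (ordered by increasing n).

n=2: 2·1 1·2  φ→[1+1]=2
q^6  k|6↦φ(k): 6:2 3:2 2:1 1:1  a_6=6
[q^22] φ(1)=1,φ(2)=1,φ(11)=10,φ(22)=10 ⇒ 22
q^30  k|30↦φ(k): 1:1 2:1 3:2 5:4 6:2 10:4 15:8 30:8  a_30=30
[q^31] φ(31)=30,φ(1)=1 ⇒ 31

2, 6, 22, 30, 31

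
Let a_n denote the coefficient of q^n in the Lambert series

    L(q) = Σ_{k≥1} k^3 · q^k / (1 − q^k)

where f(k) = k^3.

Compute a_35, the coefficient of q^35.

a_35 = 43344

q^35  k|35↦f(k): 1:1 5:125 7:343 35:42875  a_35=43344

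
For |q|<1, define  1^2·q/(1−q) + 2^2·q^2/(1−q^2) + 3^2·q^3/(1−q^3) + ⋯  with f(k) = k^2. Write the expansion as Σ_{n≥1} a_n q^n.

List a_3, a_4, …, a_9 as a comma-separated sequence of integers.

q^3  k|3↦f(k): 3:9 1:1  a_3=10
[q^4] f(4)=16,f(2)=4,f(1)=1 ⇒ 21
d|5:{1,5}  Σf=1+25=26
n=6: 1·6 2·3 3·2 6·1  f→[1+4+9+36]=50
n=7: 7·1 1·7  f→[49+1]=50
[q^8] f(8)=64,f(4)=16,f(2)=4,f(1)=1 ⇒ 85
n=9: 1·9 3·3 9·1  f→[1+9+81]=91

10, 21, 26, 50, 50, 85, 91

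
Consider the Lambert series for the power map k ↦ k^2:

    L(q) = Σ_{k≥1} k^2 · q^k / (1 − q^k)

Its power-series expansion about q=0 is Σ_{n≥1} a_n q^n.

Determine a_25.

q^25  k|25↦f(k): 1:1 5:25 25:625  a_25=651

a_25 = 651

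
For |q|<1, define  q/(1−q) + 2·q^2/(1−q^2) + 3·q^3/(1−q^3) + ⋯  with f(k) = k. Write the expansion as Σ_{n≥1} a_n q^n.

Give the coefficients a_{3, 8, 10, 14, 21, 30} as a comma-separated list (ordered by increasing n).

4, 15, 18, 24, 32, 72

q^3  k|3↦f(k): 1:1 3:3  a_3=4
q^8  k|8↦f(k): 8:8 4:4 2:2 1:1  a_8=15
n=10: 10·1 5·2 2·5 1·10  f→[10+5+2+1]=18
d|14:{14,7,2,1}  Σf=14+7+2+1=24
q^21  k|21↦f(k): 21:21 7:7 3:3 1:1  a_21=32
q^30  k|30↦f(k): 30:30 15:15 10:10 6:6 5:5 3:3 2:2 1:1  a_30=72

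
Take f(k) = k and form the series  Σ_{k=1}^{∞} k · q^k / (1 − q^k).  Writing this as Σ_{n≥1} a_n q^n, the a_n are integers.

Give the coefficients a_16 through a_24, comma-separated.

[q^16] f(16)=16,f(8)=8,f(4)=4,f(2)=2,f(1)=1 ⇒ 31
q^17  k|17↦f(k): 17:17 1:1  a_17=18
d|18:{18,9,6,3,2,1}  Σf=18+9+6+3+2+1=39
q^19  k|19↦f(k): 19:19 1:1  a_19=20
n=20: 1·20 2·10 4·5 5·4 10·2 20·1  f→[1+2+4+5+10+20]=42
d|21:{1,3,7,21}  Σf=1+3+7+21=32
d|22:{22,11,2,1}  Σf=22+11+2+1=36
n=23: 23·1 1·23  f→[23+1]=24
[q^24] f(1)=1,f(2)=2,f(3)=3,f(4)=4,f(6)=6,f(8)=8,f(12)=12,f(24)=24 ⇒ 60

31, 18, 39, 20, 42, 32, 36, 24, 60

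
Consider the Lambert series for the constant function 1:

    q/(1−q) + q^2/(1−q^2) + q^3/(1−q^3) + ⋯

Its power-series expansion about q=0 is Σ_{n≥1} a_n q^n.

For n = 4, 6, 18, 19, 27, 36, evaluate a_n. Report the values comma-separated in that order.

q^4  k|4↦f(k): 1:1 2:1 4:1  a_4=3
[q^6] f(1)=1,f(2)=1,f(3)=1,f(6)=1 ⇒ 4
d|18:{18,9,6,3,2,1}  Σf=1+1+1+1+1+1=6
q^19  k|19↦f(k): 19:1 1:1  a_19=2
d|27:{27,9,3,1}  Σf=1+1+1+1=4
n=36: 36·1 18·2 12·3 9·4 6·6 4·9 3·12 2·18 1·36  f→[1+1+1+1+1+1+1+1+1]=9

3, 4, 6, 2, 4, 9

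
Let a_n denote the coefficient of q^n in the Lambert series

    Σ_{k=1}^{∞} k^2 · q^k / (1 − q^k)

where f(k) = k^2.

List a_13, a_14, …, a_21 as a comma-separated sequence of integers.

170, 250, 260, 341, 290, 455, 362, 546, 500

[q^13] f(1)=1,f(13)=169 ⇒ 170
[q^14] f(1)=1,f(2)=4,f(7)=49,f(14)=196 ⇒ 250
[q^15] f(15)=225,f(5)=25,f(3)=9,f(1)=1 ⇒ 260
[q^16] f(1)=1,f(2)=4,f(4)=16,f(8)=64,f(16)=256 ⇒ 341
[q^17] f(17)=289,f(1)=1 ⇒ 290
[q^18] f(18)=324,f(9)=81,f(6)=36,f(3)=9,f(2)=4,f(1)=1 ⇒ 455
d|19:{19,1}  Σf=361+1=362
n=20: 1·20 2·10 4·5 5·4 10·2 20·1  f→[1+4+16+25+100+400]=546
q^21  k|21↦f(k): 21:441 7:49 3:9 1:1  a_21=500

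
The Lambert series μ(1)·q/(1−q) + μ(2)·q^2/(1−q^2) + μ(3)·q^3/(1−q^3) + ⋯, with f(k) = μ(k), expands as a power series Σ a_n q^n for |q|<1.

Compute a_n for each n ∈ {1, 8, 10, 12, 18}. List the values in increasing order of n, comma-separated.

[q^1] μ(1)=1 ⇒ 1
n=8: 8·1 4·2 2·4 1·8  μ→[0+0+(-1)+1]=0
d|10:{10,5,2,1}  Σμ=1+(-1)+(-1)+1=0
n=12: 12·1 6·2 4·3 3·4 2·6 1·12  μ→[0+1+0+(-1)+(-1)+1]=0
[q^18] μ(18)=0,μ(9)=0,μ(6)=1,μ(3)=-1,μ(2)=-1,μ(1)=1 ⇒ 0

1, 0, 0, 0, 0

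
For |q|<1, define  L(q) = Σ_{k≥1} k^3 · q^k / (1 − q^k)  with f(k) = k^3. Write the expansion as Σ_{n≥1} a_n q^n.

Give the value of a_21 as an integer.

d|21:{21,7,3,1}  Σf=9261+343+27+1=9632

a_21 = 9632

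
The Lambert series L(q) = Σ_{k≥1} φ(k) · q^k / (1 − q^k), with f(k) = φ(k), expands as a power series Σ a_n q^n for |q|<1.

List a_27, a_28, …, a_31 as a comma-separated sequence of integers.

n=27: 1·27 3·9 9·3 27·1  φ→[1+2+6+18]=27
n=28: 28·1 14·2 7·4 4·7 2·14 1·28  φ→[12+6+6+2+1+1]=28
n=29: 29·1 1·29  φ→[28+1]=29
[q^30] φ(30)=8,φ(15)=8,φ(10)=4,φ(6)=2,φ(5)=4,φ(3)=2,φ(2)=1,φ(1)=1 ⇒ 30
d|31:{31,1}  Σφ=30+1=31

27, 28, 29, 30, 31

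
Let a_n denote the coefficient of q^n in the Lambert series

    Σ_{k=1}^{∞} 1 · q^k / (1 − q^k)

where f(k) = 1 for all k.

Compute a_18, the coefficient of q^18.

n=18: 1·18 2·9 3·6 6·3 9·2 18·1  f→[1+1+1+1+1+1]=6

a_18 = 6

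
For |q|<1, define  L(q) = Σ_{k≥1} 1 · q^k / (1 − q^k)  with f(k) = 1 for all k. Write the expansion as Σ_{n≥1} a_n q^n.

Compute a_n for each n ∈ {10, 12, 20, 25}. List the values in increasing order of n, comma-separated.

4, 6, 6, 3

[q^10] f(10)=1,f(5)=1,f(2)=1,f(1)=1 ⇒ 4
n=12: 12·1 6·2 4·3 3·4 2·6 1·12  f→[1+1+1+1+1+1]=6
q^20  k|20↦f(k): 1:1 2:1 4:1 5:1 10:1 20:1  a_20=6
q^25  k|25↦f(k): 1:1 5:1 25:1  a_25=3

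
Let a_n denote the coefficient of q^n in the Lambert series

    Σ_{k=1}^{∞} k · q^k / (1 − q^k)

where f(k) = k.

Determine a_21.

n=21: 21·1 7·3 3·7 1·21  f→[21+7+3+1]=32

a_21 = 32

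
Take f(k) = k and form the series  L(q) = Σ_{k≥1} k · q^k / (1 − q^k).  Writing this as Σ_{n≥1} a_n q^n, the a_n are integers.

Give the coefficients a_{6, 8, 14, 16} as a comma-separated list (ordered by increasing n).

12, 15, 24, 31

q^6  k|6↦f(k): 6:6 3:3 2:2 1:1  a_6=12
[q^8] f(1)=1,f(2)=2,f(4)=4,f(8)=8 ⇒ 15
n=14: 14·1 7·2 2·7 1·14  f→[14+7+2+1]=24
n=16: 16·1 8·2 4·4 2·8 1·16  f→[16+8+4+2+1]=31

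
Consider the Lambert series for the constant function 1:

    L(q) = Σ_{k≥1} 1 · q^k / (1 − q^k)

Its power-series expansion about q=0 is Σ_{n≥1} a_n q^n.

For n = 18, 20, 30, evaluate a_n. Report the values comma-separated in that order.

6, 6, 8

q^18  k|18↦f(k): 1:1 2:1 3:1 6:1 9:1 18:1  a_18=6
n=20: 1·20 2·10 4·5 5·4 10·2 20·1  f→[1+1+1+1+1+1]=6
q^30  k|30↦f(k): 30:1 15:1 10:1 6:1 5:1 3:1 2:1 1:1  a_30=8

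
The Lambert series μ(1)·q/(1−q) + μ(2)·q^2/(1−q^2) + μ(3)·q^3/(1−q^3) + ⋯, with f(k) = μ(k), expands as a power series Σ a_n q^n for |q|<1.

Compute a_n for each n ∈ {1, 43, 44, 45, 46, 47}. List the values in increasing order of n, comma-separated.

n=1: 1·1  μ→[1]=1
[q^43] μ(43)=-1,μ(1)=1 ⇒ 0
q^44  k|44↦μ(k): 44:0 22:1 11:-1 4:0 2:-1 1:1  a_44=0
[q^45] μ(45)=0,μ(15)=1,μ(9)=0,μ(5)=-1,μ(3)=-1,μ(1)=1 ⇒ 0
q^46  k|46↦μ(k): 46:1 23:-1 2:-1 1:1  a_46=0
n=47: 47·1 1·47  μ→[(-1)+1]=0

1, 0, 0, 0, 0, 0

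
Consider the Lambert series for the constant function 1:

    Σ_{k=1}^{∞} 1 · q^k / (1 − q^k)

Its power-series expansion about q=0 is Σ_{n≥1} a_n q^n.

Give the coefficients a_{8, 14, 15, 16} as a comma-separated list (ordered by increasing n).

4, 4, 4, 5

n=8: 1·8 2·4 4·2 8·1  f→[1+1+1+1]=4
d|14:{14,7,2,1}  Σf=1+1+1+1=4
q^15  k|15↦f(k): 1:1 3:1 5:1 15:1  a_15=4
[q^16] f(16)=1,f(8)=1,f(4)=1,f(2)=1,f(1)=1 ⇒ 5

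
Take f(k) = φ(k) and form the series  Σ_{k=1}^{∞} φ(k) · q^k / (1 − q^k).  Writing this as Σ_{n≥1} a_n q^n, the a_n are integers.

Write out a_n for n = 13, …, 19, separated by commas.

n=13: 13·1 1·13  φ→[12+1]=13
n=14: 14·1 7·2 2·7 1·14  φ→[6+6+1+1]=14
d|15:{1,3,5,15}  Σφ=1+2+4+8=15
q^16  k|16↦φ(k): 1:1 2:1 4:2 8:4 16:8  a_16=16
d|17:{1,17}  Σφ=1+16=17
[q^18] φ(1)=1,φ(2)=1,φ(3)=2,φ(6)=2,φ(9)=6,φ(18)=6 ⇒ 18
[q^19] φ(19)=18,φ(1)=1 ⇒ 19

13, 14, 15, 16, 17, 18, 19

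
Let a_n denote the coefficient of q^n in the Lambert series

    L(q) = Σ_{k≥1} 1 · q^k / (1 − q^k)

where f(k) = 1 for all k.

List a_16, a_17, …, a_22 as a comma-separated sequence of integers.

n=16: 1·16 2·8 4·4 8·2 16·1  f→[1+1+1+1+1]=5
n=17: 17·1 1·17  f→[1+1]=2
[q^18] f(1)=1,f(2)=1,f(3)=1,f(6)=1,f(9)=1,f(18)=1 ⇒ 6
[q^19] f(19)=1,f(1)=1 ⇒ 2
d|20:{20,10,5,4,2,1}  Σf=1+1+1+1+1+1=6
d|21:{21,7,3,1}  Σf=1+1+1+1=4
d|22:{22,11,2,1}  Σf=1+1+1+1=4

5, 2, 6, 2, 6, 4, 4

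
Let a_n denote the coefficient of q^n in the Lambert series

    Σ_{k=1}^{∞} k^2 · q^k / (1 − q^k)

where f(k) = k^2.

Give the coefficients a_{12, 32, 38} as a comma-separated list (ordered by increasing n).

210, 1365, 1810

q^12  k|12↦f(k): 12:144 6:36 4:16 3:9 2:4 1:1  a_12=210
d|32:{1,2,4,8,16,32}  Σf=1+4+16+64+256+1024=1365
d|38:{1,2,19,38}  Σf=1+4+361+1444=1810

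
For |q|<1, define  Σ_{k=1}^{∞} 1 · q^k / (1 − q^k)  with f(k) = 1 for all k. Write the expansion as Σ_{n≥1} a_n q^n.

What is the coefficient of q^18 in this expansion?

a_18 = 6

q^18  k|18↦f(k): 1:1 2:1 3:1 6:1 9:1 18:1  a_18=6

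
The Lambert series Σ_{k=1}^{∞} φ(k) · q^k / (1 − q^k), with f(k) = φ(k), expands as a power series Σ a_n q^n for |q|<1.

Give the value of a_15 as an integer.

n=15: 15·1 5·3 3·5 1·15  φ→[8+4+2+1]=15

a_15 = 15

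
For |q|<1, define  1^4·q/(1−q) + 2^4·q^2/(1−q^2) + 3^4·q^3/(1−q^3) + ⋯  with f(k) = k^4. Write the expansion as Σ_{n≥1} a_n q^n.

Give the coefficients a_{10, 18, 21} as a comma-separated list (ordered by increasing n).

n=10: 1·10 2·5 5·2 10·1  f→[1+16+625+10000]=10642
d|18:{18,9,6,3,2,1}  Σf=104976+6561+1296+81+16+1=112931
n=21: 1·21 3·7 7·3 21·1  f→[1+81+2401+194481]=196964

10642, 112931, 196964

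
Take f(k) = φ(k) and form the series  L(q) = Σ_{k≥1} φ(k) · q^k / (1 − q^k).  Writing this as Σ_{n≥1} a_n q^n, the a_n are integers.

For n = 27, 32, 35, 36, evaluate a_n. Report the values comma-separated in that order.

q^27  k|27↦φ(k): 27:18 9:6 3:2 1:1  a_27=27
d|32:{1,2,4,8,16,32}  Σφ=1+1+2+4+8+16=32
d|35:{1,5,7,35}  Σφ=1+4+6+24=35
n=36: 1·36 2·18 3·12 4·9 6·6 9·4 12·3 18·2 36·1  φ→[1+1+2+2+2+6+4+6+12]=36

27, 32, 35, 36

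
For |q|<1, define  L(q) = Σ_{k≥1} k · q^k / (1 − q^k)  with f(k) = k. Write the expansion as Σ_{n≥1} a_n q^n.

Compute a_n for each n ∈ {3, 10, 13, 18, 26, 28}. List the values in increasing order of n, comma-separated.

4, 18, 14, 39, 42, 56

q^3  k|3↦f(k): 1:1 3:3  a_3=4
d|10:{10,5,2,1}  Σf=10+5+2+1=18
[q^13] f(13)=13,f(1)=1 ⇒ 14
d|18:{18,9,6,3,2,1}  Σf=18+9+6+3+2+1=39
[q^26] f(1)=1,f(2)=2,f(13)=13,f(26)=26 ⇒ 42
[q^28] f(28)=28,f(14)=14,f(7)=7,f(4)=4,f(2)=2,f(1)=1 ⇒ 56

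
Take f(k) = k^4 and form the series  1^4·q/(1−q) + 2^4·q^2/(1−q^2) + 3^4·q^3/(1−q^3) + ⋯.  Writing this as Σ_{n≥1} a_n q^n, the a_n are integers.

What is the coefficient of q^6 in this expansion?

a_6 = 1394

[q^6] f(1)=1,f(2)=16,f(3)=81,f(6)=1296 ⇒ 1394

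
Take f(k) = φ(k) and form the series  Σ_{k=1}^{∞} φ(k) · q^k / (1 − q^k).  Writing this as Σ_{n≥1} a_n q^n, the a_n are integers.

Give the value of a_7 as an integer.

q^7  k|7↦φ(k): 7:6 1:1  a_7=7

a_7 = 7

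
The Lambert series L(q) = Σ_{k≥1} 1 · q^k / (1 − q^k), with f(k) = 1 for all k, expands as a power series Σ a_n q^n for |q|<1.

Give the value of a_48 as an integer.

a_48 = 10

d|48:{1,2,3,4,6,8,12,16,24,48}  Σf=1+1+1+1+1+1+1+1+1+1=10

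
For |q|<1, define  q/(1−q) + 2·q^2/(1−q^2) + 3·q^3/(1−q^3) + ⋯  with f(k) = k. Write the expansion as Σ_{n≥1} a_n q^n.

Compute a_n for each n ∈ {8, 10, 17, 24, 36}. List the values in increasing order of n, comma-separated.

15, 18, 18, 60, 91

d|8:{8,4,2,1}  Σf=8+4+2+1=15
d|10:{1,2,5,10}  Σf=1+2+5+10=18
q^17  k|17↦f(k): 1:1 17:17  a_17=18
q^24  k|24↦f(k): 1:1 2:2 3:3 4:4 6:6 8:8 12:12 24:24  a_24=60
n=36: 36·1 18·2 12·3 9·4 6·6 4·9 3·12 2·18 1·36  f→[36+18+12+9+6+4+3+2+1]=91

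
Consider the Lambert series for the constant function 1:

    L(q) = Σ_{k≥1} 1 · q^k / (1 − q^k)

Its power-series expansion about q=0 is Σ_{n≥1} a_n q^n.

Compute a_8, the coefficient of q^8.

a_8 = 4

q^8  k|8↦f(k): 1:1 2:1 4:1 8:1  a_8=4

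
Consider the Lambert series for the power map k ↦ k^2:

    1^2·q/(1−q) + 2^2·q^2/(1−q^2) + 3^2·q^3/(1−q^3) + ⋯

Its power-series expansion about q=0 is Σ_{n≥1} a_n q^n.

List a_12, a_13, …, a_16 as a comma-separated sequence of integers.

210, 170, 250, 260, 341

[q^12] f(12)=144,f(6)=36,f(4)=16,f(3)=9,f(2)=4,f(1)=1 ⇒ 210
[q^13] f(1)=1,f(13)=169 ⇒ 170
n=14: 1·14 2·7 7·2 14·1  f→[1+4+49+196]=250
d|15:{15,5,3,1}  Σf=225+25+9+1=260
q^16  k|16↦f(k): 16:256 8:64 4:16 2:4 1:1  a_16=341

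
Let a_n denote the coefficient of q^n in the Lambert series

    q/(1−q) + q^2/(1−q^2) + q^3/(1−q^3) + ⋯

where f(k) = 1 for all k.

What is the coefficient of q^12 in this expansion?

a_12 = 6

n=12: 12·1 6·2 4·3 3·4 2·6 1·12  f→[1+1+1+1+1+1]=6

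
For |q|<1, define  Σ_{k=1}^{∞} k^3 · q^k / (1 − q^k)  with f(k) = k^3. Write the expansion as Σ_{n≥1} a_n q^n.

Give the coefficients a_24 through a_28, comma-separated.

16380, 15751, 19782, 20440, 25112

[q^24] f(24)=13824,f(12)=1728,f(8)=512,f(6)=216,f(4)=64,f(3)=27,f(2)=8,f(1)=1 ⇒ 16380
n=25: 1·25 5·5 25·1  f→[1+125+15625]=15751
q^26  k|26↦f(k): 26:17576 13:2197 2:8 1:1  a_26=19782
q^27  k|27↦f(k): 1:1 3:27 9:729 27:19683  a_27=20440
n=28: 1·28 2·14 4·7 7·4 14·2 28·1  f→[1+8+64+343+2744+21952]=25112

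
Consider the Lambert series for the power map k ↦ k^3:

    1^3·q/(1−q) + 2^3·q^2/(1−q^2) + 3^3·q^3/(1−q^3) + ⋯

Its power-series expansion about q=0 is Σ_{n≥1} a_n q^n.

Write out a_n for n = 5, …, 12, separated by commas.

126, 252, 344, 585, 757, 1134, 1332, 2044

q^5  k|5↦f(k): 5:125 1:1  a_5=126
[q^6] f(6)=216,f(3)=27,f(2)=8,f(1)=1 ⇒ 252
d|7:{1,7}  Σf=1+343=344
[q^8] f(1)=1,f(2)=8,f(4)=64,f(8)=512 ⇒ 585
d|9:{1,3,9}  Σf=1+27+729=757
d|10:{1,2,5,10}  Σf=1+8+125+1000=1134
[q^11] f(11)=1331,f(1)=1 ⇒ 1332
[q^12] f(12)=1728,f(6)=216,f(4)=64,f(3)=27,f(2)=8,f(1)=1 ⇒ 2044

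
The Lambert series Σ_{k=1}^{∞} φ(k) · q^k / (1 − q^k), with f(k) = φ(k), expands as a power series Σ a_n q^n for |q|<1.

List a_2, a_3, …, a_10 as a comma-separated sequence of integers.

n=2: 1·2 2·1  φ→[1+1]=2
d|3:{3,1}  Σφ=2+1=3
n=4: 1·4 2·2 4·1  φ→[1+1+2]=4
q^5  k|5↦φ(k): 5:4 1:1  a_5=5
n=6: 1·6 2·3 3·2 6·1  φ→[1+1+2+2]=6
[q^7] φ(7)=6,φ(1)=1 ⇒ 7
[q^8] φ(8)=4,φ(4)=2,φ(2)=1,φ(1)=1 ⇒ 8
d|9:{1,3,9}  Σφ=1+2+6=9
[q^10] φ(1)=1,φ(2)=1,φ(5)=4,φ(10)=4 ⇒ 10

2, 3, 4, 5, 6, 7, 8, 9, 10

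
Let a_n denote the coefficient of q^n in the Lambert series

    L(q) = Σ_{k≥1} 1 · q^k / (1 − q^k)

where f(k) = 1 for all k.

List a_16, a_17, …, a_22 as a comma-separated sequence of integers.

5, 2, 6, 2, 6, 4, 4

n=16: 1·16 2·8 4·4 8·2 16·1  f→[1+1+1+1+1]=5
[q^17] f(1)=1,f(17)=1 ⇒ 2
[q^18] f(1)=1,f(2)=1,f(3)=1,f(6)=1,f(9)=1,f(18)=1 ⇒ 6
d|19:{1,19}  Σf=1+1=2
[q^20] f(1)=1,f(2)=1,f(4)=1,f(5)=1,f(10)=1,f(20)=1 ⇒ 6
q^21  k|21↦f(k): 21:1 7:1 3:1 1:1  a_21=4
q^22  k|22↦f(k): 22:1 11:1 2:1 1:1  a_22=4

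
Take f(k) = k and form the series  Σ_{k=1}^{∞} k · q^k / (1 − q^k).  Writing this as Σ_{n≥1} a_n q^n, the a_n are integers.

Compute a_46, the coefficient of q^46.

q^46  k|46↦f(k): 1:1 2:2 23:23 46:46  a_46=72

a_46 = 72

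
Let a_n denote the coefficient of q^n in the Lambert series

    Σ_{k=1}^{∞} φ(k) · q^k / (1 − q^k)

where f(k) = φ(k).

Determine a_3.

d|3:{3,1}  Σφ=2+1=3

a_3 = 3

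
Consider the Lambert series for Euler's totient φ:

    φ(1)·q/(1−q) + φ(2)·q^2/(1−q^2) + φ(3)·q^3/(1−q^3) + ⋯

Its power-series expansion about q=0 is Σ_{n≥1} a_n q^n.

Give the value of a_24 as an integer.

d|24:{24,12,8,6,4,3,2,1}  Σφ=8+4+4+2+2+2+1+1=24

a_24 = 24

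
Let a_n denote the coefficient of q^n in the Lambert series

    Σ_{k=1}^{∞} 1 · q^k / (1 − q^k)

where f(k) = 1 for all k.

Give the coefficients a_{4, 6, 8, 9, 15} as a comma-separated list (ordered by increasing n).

3, 4, 4, 3, 4

q^4  k|4↦f(k): 1:1 2:1 4:1  a_4=3
n=6: 1·6 2·3 3·2 6·1  f→[1+1+1+1]=4
d|8:{8,4,2,1}  Σf=1+1+1+1=4
q^9  k|9↦f(k): 9:1 3:1 1:1  a_9=3
n=15: 1·15 3·5 5·3 15·1  f→[1+1+1+1]=4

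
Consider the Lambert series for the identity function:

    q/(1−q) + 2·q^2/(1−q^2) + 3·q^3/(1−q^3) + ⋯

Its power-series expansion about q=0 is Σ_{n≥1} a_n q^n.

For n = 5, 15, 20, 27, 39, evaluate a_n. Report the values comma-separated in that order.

q^5  k|5↦f(k): 5:5 1:1  a_5=6
d|15:{1,3,5,15}  Σf=1+3+5+15=24
d|20:{1,2,4,5,10,20}  Σf=1+2+4+5+10+20=42
[q^27] f(1)=1,f(3)=3,f(9)=9,f(27)=27 ⇒ 40
[q^39] f(1)=1,f(3)=3,f(13)=13,f(39)=39 ⇒ 56

6, 24, 42, 40, 56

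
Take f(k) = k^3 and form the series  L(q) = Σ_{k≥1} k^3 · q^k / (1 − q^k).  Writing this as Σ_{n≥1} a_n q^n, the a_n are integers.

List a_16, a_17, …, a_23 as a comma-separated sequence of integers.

4681, 4914, 6813, 6860, 9198, 9632, 11988, 12168

[q^16] f(1)=1,f(2)=8,f(4)=64,f(8)=512,f(16)=4096 ⇒ 4681
q^17  k|17↦f(k): 1:1 17:4913  a_17=4914
n=18: 18·1 9·2 6·3 3·6 2·9 1·18  f→[5832+729+216+27+8+1]=6813
n=19: 1·19 19·1  f→[1+6859]=6860
n=20: 1·20 2·10 4·5 5·4 10·2 20·1  f→[1+8+64+125+1000+8000]=9198
[q^21] f(21)=9261,f(7)=343,f(3)=27,f(1)=1 ⇒ 9632
[q^22] f(22)=10648,f(11)=1331,f(2)=8,f(1)=1 ⇒ 11988
q^23  k|23↦f(k): 23:12167 1:1  a_23=12168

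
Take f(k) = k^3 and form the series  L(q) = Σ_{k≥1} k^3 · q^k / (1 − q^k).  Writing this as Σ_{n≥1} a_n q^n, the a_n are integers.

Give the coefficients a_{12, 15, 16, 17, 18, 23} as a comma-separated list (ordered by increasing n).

q^12  k|12↦f(k): 1:1 2:8 3:27 4:64 6:216 12:1728  a_12=2044
n=15: 15·1 5·3 3·5 1·15  f→[3375+125+27+1]=3528
[q^16] f(16)=4096,f(8)=512,f(4)=64,f(2)=8,f(1)=1 ⇒ 4681
d|17:{1,17}  Σf=1+4913=4914
q^18  k|18↦f(k): 18:5832 9:729 6:216 3:27 2:8 1:1  a_18=6813
d|23:{23,1}  Σf=12167+1=12168

2044, 3528, 4681, 4914, 6813, 12168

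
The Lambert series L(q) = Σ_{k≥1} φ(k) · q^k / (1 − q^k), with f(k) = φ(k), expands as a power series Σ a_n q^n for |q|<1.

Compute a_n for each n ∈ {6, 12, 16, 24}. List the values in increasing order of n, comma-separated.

n=6: 1·6 2·3 3·2 6·1  φ→[1+1+2+2]=6
n=12: 1·12 2·6 3·4 4·3 6·2 12·1  φ→[1+1+2+2+2+4]=12
[q^16] φ(1)=1,φ(2)=1,φ(4)=2,φ(8)=4,φ(16)=8 ⇒ 16
[q^24] φ(1)=1,φ(2)=1,φ(3)=2,φ(4)=2,φ(6)=2,φ(8)=4,φ(12)=4,φ(24)=8 ⇒ 24

6, 12, 16, 24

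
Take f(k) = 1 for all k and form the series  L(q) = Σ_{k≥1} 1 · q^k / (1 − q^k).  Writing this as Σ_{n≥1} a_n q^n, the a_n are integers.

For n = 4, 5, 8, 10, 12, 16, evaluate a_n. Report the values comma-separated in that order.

[q^4] f(1)=1,f(2)=1,f(4)=1 ⇒ 3
q^5  k|5↦f(k): 5:1 1:1  a_5=2
[q^8] f(1)=1,f(2)=1,f(4)=1,f(8)=1 ⇒ 4
d|10:{10,5,2,1}  Σf=1+1+1+1=4
[q^12] f(1)=1,f(2)=1,f(3)=1,f(4)=1,f(6)=1,f(12)=1 ⇒ 6
d|16:{1,2,4,8,16}  Σf=1+1+1+1+1=5

3, 2, 4, 4, 6, 5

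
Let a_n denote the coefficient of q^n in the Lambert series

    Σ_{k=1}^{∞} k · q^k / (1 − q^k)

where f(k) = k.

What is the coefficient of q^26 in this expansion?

a_26 = 42

n=26: 26·1 13·2 2·13 1·26  f→[26+13+2+1]=42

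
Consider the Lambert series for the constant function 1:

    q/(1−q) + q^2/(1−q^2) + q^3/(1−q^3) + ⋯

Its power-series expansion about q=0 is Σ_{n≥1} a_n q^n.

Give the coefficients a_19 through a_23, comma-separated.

2, 6, 4, 4, 2

q^19  k|19↦f(k): 1:1 19:1  a_19=2
d|20:{1,2,4,5,10,20}  Σf=1+1+1+1+1+1=6
[q^21] f(21)=1,f(7)=1,f(3)=1,f(1)=1 ⇒ 4
q^22  k|22↦f(k): 1:1 2:1 11:1 22:1  a_22=4
[q^23] f(1)=1,f(23)=1 ⇒ 2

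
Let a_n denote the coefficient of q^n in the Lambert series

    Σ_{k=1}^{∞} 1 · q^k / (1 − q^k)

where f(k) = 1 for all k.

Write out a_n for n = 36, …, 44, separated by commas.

9, 2, 4, 4, 8, 2, 8, 2, 6

[q^36] f(36)=1,f(18)=1,f(12)=1,f(9)=1,f(6)=1,f(4)=1,f(3)=1,f(2)=1,f(1)=1 ⇒ 9
[q^37] f(37)=1,f(1)=1 ⇒ 2
q^38  k|38↦f(k): 1:1 2:1 19:1 38:1  a_38=4
d|39:{1,3,13,39}  Σf=1+1+1+1=4
[q^40] f(1)=1,f(2)=1,f(4)=1,f(5)=1,f(8)=1,f(10)=1,f(20)=1,f(40)=1 ⇒ 8
n=41: 41·1 1·41  f→[1+1]=2
n=42: 42·1 21·2 14·3 7·6 6·7 3·14 2·21 1·42  f→[1+1+1+1+1+1+1+1]=8
[q^43] f(43)=1,f(1)=1 ⇒ 2
[q^44] f(1)=1,f(2)=1,f(4)=1,f(11)=1,f(22)=1,f(44)=1 ⇒ 6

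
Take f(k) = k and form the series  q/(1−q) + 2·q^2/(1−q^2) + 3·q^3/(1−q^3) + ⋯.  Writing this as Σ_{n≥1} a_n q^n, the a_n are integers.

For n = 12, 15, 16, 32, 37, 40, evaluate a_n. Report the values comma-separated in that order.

d|12:{12,6,4,3,2,1}  Σf=12+6+4+3+2+1=28
d|15:{1,3,5,15}  Σf=1+3+5+15=24
n=16: 1·16 2·8 4·4 8·2 16·1  f→[1+2+4+8+16]=31
[q^32] f(32)=32,f(16)=16,f(8)=8,f(4)=4,f(2)=2,f(1)=1 ⇒ 63
[q^37] f(1)=1,f(37)=37 ⇒ 38
[q^40] f(40)=40,f(20)=20,f(10)=10,f(8)=8,f(5)=5,f(4)=4,f(2)=2,f(1)=1 ⇒ 90

28, 24, 31, 63, 38, 90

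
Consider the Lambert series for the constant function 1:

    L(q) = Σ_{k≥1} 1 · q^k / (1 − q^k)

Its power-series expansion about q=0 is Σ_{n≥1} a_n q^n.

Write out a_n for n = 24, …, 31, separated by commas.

8, 3, 4, 4, 6, 2, 8, 2

q^24  k|24↦f(k): 1:1 2:1 3:1 4:1 6:1 8:1 12:1 24:1  a_24=8
q^25  k|25↦f(k): 1:1 5:1 25:1  a_25=3
n=26: 1·26 2·13 13·2 26·1  f→[1+1+1+1]=4
n=27: 27·1 9·3 3·9 1·27  f→[1+1+1+1]=4
q^28  k|28↦f(k): 1:1 2:1 4:1 7:1 14:1 28:1  a_28=6
n=29: 29·1 1·29  f→[1+1]=2
d|30:{30,15,10,6,5,3,2,1}  Σf=1+1+1+1+1+1+1+1=8
n=31: 31·1 1·31  f→[1+1]=2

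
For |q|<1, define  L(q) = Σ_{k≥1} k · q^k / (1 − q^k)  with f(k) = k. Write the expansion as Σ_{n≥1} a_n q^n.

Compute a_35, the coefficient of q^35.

a_35 = 48

d|35:{35,7,5,1}  Σf=35+7+5+1=48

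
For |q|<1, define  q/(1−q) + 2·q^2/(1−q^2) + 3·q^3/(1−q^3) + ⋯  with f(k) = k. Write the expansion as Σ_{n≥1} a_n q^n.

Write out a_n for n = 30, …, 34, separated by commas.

72, 32, 63, 48, 54

n=30: 1·30 2·15 3·10 5·6 6·5 10·3 15·2 30·1  f→[1+2+3+5+6+10+15+30]=72
n=31: 31·1 1·31  f→[31+1]=32
n=32: 32·1 16·2 8·4 4·8 2·16 1·32  f→[32+16+8+4+2+1]=63
q^33  k|33↦f(k): 33:33 11:11 3:3 1:1  a_33=48
d|34:{34,17,2,1}  Σf=34+17+2+1=54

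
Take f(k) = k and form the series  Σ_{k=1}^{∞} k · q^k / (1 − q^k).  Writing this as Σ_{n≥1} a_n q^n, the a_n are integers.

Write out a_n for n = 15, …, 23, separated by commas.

24, 31, 18, 39, 20, 42, 32, 36, 24

n=15: 1·15 3·5 5·3 15·1  f→[1+3+5+15]=24
d|16:{16,8,4,2,1}  Σf=16+8+4+2+1=31
[q^17] f(17)=17,f(1)=1 ⇒ 18
n=18: 18·1 9·2 6·3 3·6 2·9 1·18  f→[18+9+6+3+2+1]=39
n=19: 19·1 1·19  f→[19+1]=20
[q^20] f(20)=20,f(10)=10,f(5)=5,f(4)=4,f(2)=2,f(1)=1 ⇒ 42
q^21  k|21↦f(k): 1:1 3:3 7:7 21:21  a_21=32
[q^22] f(22)=22,f(11)=11,f(2)=2,f(1)=1 ⇒ 36
d|23:{1,23}  Σf=1+23=24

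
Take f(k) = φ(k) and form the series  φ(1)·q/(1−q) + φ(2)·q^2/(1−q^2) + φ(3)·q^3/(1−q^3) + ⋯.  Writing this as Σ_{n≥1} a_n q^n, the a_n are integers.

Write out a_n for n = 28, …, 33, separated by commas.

q^28  k|28↦φ(k): 1:1 2:1 4:2 7:6 14:6 28:12  a_28=28
q^29  k|29↦φ(k): 29:28 1:1  a_29=29
n=30: 30·1 15·2 10·3 6·5 5·6 3·10 2·15 1·30  φ→[8+8+4+2+4+2+1+1]=30
n=31: 1·31 31·1  φ→[1+30]=31
d|32:{32,16,8,4,2,1}  Σφ=16+8+4+2+1+1=32
q^33  k|33↦φ(k): 1:1 3:2 11:10 33:20  a_33=33

28, 29, 30, 31, 32, 33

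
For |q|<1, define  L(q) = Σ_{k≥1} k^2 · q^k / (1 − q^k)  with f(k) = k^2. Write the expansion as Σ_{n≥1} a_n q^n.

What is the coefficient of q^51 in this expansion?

a_51 = 2900

[q^51] f(51)=2601,f(17)=289,f(3)=9,f(1)=1 ⇒ 2900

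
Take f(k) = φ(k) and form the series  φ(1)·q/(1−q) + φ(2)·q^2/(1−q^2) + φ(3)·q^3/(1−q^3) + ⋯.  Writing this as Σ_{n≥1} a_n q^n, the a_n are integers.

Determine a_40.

q^40  k|40↦φ(k): 1:1 2:1 4:2 5:4 8:4 10:4 20:8 40:16  a_40=40

a_40 = 40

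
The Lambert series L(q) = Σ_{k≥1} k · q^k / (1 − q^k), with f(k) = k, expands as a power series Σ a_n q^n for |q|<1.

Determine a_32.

a_32 = 63

d|32:{1,2,4,8,16,32}  Σf=1+2+4+8+16+32=63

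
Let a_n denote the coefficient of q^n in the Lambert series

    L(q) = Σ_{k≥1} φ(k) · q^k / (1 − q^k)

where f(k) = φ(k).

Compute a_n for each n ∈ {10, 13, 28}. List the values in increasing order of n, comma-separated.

q^10  k|10↦φ(k): 1:1 2:1 5:4 10:4  a_10=10
d|13:{13,1}  Σφ=12+1=13
q^28  k|28↦φ(k): 28:12 14:6 7:6 4:2 2:1 1:1  a_28=28

10, 13, 28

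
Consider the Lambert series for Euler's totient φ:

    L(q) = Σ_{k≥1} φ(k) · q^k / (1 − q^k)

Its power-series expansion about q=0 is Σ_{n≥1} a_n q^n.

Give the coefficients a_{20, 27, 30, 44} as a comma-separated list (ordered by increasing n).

n=20: 1·20 2·10 4·5 5·4 10·2 20·1  φ→[1+1+2+4+4+8]=20
d|27:{27,9,3,1}  Σφ=18+6+2+1=27
q^30  k|30↦φ(k): 30:8 15:8 10:4 6:2 5:4 3:2 2:1 1:1  a_30=30
d|44:{44,22,11,4,2,1}  Σφ=20+10+10+2+1+1=44

20, 27, 30, 44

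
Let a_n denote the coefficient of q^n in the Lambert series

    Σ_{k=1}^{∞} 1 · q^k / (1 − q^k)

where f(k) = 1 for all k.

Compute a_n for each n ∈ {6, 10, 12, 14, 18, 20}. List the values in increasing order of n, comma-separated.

q^6  k|6↦f(k): 1:1 2:1 3:1 6:1  a_6=4
d|10:{10,5,2,1}  Σf=1+1+1+1=4
[q^12] f(1)=1,f(2)=1,f(3)=1,f(4)=1,f(6)=1,f(12)=1 ⇒ 6
q^14  k|14↦f(k): 14:1 7:1 2:1 1:1  a_14=4
d|18:{1,2,3,6,9,18}  Σf=1+1+1+1+1+1=6
d|20:{20,10,5,4,2,1}  Σf=1+1+1+1+1+1=6

4, 4, 6, 4, 6, 6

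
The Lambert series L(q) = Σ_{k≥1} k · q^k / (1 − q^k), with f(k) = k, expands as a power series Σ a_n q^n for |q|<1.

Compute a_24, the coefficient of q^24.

a_24 = 60

[q^24] f(1)=1,f(2)=2,f(3)=3,f(4)=4,f(6)=6,f(8)=8,f(12)=12,f(24)=24 ⇒ 60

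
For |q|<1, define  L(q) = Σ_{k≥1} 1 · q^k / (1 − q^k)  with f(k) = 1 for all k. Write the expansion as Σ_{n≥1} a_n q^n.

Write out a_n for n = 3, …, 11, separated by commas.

2, 3, 2, 4, 2, 4, 3, 4, 2

[q^3] f(1)=1,f(3)=1 ⇒ 2
d|4:{1,2,4}  Σf=1+1+1=3
[q^5] f(1)=1,f(5)=1 ⇒ 2
[q^6] f(1)=1,f(2)=1,f(3)=1,f(6)=1 ⇒ 4
n=7: 7·1 1·7  f→[1+1]=2
n=8: 8·1 4·2 2·4 1·8  f→[1+1+1+1]=4
[q^9] f(1)=1,f(3)=1,f(9)=1 ⇒ 3
n=10: 10·1 5·2 2·5 1·10  f→[1+1+1+1]=4
n=11: 1·11 11·1  f→[1+1]=2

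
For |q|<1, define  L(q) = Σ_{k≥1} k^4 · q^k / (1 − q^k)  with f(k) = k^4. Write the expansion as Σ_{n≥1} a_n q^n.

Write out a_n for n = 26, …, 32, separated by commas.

485554, 538084, 655746, 707282, 872644, 923522, 1118481

q^26  k|26↦f(k): 1:1 2:16 13:28561 26:456976  a_26=485554
q^27  k|27↦f(k): 1:1 3:81 9:6561 27:531441  a_27=538084
[q^28] f(28)=614656,f(14)=38416,f(7)=2401,f(4)=256,f(2)=16,f(1)=1 ⇒ 655746
d|29:{1,29}  Σf=1+707281=707282
[q^30] f(30)=810000,f(15)=50625,f(10)=10000,f(6)=1296,f(5)=625,f(3)=81,f(2)=16,f(1)=1 ⇒ 872644
d|31:{31,1}  Σf=923521+1=923522
n=32: 1·32 2·16 4·8 8·4 16·2 32·1  f→[1+16+256+4096+65536+1048576]=1118481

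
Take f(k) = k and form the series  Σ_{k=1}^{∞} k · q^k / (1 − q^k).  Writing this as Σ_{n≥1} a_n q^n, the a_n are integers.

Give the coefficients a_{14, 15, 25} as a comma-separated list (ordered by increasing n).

24, 24, 31

[q^14] f(1)=1,f(2)=2,f(7)=7,f(14)=14 ⇒ 24
n=15: 15·1 5·3 3·5 1·15  f→[15+5+3+1]=24
n=25: 1·25 5·5 25·1  f→[1+5+25]=31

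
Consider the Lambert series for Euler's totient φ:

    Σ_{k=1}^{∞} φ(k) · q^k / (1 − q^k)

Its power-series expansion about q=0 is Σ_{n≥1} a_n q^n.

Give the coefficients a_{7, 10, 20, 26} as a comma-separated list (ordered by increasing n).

n=7: 1·7 7·1  φ→[1+6]=7
d|10:{1,2,5,10}  Σφ=1+1+4+4=10
n=20: 1·20 2·10 4·5 5·4 10·2 20·1  φ→[1+1+2+4+4+8]=20
d|26:{1,2,13,26}  Σφ=1+1+12+12=26

7, 10, 20, 26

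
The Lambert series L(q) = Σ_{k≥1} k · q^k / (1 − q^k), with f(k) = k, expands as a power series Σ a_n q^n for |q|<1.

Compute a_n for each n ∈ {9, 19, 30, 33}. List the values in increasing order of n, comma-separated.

13, 20, 72, 48

d|9:{1,3,9}  Σf=1+3+9=13
q^19  k|19↦f(k): 1:1 19:19  a_19=20
n=30: 1·30 2·15 3·10 5·6 6·5 10·3 15·2 30·1  f→[1+2+3+5+6+10+15+30]=72
n=33: 1·33 3·11 11·3 33·1  f→[1+3+11+33]=48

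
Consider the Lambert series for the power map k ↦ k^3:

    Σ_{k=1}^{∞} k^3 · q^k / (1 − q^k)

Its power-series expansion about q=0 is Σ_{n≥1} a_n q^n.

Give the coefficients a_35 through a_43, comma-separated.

[q^35] f(1)=1,f(5)=125,f(7)=343,f(35)=42875 ⇒ 43344
[q^36] f(36)=46656,f(18)=5832,f(12)=1728,f(9)=729,f(6)=216,f(4)=64,f(3)=27,f(2)=8,f(1)=1 ⇒ 55261
[q^37] f(1)=1,f(37)=50653 ⇒ 50654
[q^38] f(1)=1,f(2)=8,f(19)=6859,f(38)=54872 ⇒ 61740
n=39: 1·39 3·13 13·3 39·1  f→[1+27+2197+59319]=61544
[q^40] f(40)=64000,f(20)=8000,f(10)=1000,f(8)=512,f(5)=125,f(4)=64,f(2)=8,f(1)=1 ⇒ 73710
[q^41] f(1)=1,f(41)=68921 ⇒ 68922
q^42  k|42↦f(k): 1:1 2:8 3:27 6:216 7:343 14:2744 21:9261 42:74088  a_42=86688
[q^43] f(1)=1,f(43)=79507 ⇒ 79508

43344, 55261, 50654, 61740, 61544, 73710, 68922, 86688, 79508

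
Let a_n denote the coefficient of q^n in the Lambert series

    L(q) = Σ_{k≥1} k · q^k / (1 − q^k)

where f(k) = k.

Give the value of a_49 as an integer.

d|49:{49,7,1}  Σf=49+7+1=57

a_49 = 57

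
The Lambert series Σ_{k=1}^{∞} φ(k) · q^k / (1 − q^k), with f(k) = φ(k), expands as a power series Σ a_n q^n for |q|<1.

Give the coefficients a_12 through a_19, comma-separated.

[q^12] φ(12)=4,φ(6)=2,φ(4)=2,φ(3)=2,φ(2)=1,φ(1)=1 ⇒ 12
n=13: 13·1 1·13  φ→[12+1]=13
[q^14] φ(14)=6,φ(7)=6,φ(2)=1,φ(1)=1 ⇒ 14
q^15  k|15↦φ(k): 15:8 5:4 3:2 1:1  a_15=15
n=16: 16·1 8·2 4·4 2·8 1·16  φ→[8+4+2+1+1]=16
n=17: 17·1 1·17  φ→[16+1]=17
d|18:{1,2,3,6,9,18}  Σφ=1+1+2+2+6+6=18
d|19:{19,1}  Σφ=18+1=19

12, 13, 14, 15, 16, 17, 18, 19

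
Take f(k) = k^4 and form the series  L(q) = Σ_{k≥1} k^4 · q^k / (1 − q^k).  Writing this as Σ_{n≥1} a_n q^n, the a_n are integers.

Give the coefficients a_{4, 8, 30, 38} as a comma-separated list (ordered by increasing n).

n=4: 1·4 2·2 4·1  f→[1+16+256]=273
d|8:{1,2,4,8}  Σf=1+16+256+4096=4369
q^30  k|30↦f(k): 30:810000 15:50625 10:10000 6:1296 5:625 3:81 2:16 1:1  a_30=872644
[q^38] f(1)=1,f(2)=16,f(19)=130321,f(38)=2085136 ⇒ 2215474

273, 4369, 872644, 2215474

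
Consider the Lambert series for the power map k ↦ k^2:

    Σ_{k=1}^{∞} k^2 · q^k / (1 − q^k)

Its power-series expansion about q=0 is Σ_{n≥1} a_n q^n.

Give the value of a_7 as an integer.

d|7:{7,1}  Σf=49+1=50

a_7 = 50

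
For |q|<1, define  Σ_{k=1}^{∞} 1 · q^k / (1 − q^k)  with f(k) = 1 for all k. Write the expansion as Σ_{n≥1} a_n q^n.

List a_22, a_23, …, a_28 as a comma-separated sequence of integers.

d|22:{1,2,11,22}  Σf=1+1+1+1=4
d|23:{1,23}  Σf=1+1=2
q^24  k|24↦f(k): 1:1 2:1 3:1 4:1 6:1 8:1 12:1 24:1  a_24=8
n=25: 25·1 5·5 1·25  f→[1+1+1]=3
[q^26] f(1)=1,f(2)=1,f(13)=1,f(26)=1 ⇒ 4
q^27  k|27↦f(k): 27:1 9:1 3:1 1:1  a_27=4
d|28:{1,2,4,7,14,28}  Σf=1+1+1+1+1+1=6

4, 2, 8, 3, 4, 4, 6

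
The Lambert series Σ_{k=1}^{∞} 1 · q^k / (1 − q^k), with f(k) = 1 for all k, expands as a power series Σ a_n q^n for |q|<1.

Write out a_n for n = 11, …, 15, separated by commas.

n=11: 1·11 11·1  f→[1+1]=2
d|12:{12,6,4,3,2,1}  Σf=1+1+1+1+1+1=6
[q^13] f(1)=1,f(13)=1 ⇒ 2
[q^14] f(1)=1,f(2)=1,f(7)=1,f(14)=1 ⇒ 4
[q^15] f(15)=1,f(5)=1,f(3)=1,f(1)=1 ⇒ 4

2, 6, 2, 4, 4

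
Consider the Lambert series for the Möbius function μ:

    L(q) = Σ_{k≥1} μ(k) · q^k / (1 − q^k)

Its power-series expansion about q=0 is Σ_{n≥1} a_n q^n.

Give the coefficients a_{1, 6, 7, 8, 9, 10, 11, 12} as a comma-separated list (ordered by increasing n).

1, 0, 0, 0, 0, 0, 0, 0

[q^1] μ(1)=1 ⇒ 1
n=6: 1·6 2·3 3·2 6·1  μ→[1+(-1)+(-1)+1]=0
d|7:{7,1}  Σμ=(-1)+1=0
n=8: 8·1 4·2 2·4 1·8  μ→[0+0+(-1)+1]=0
n=9: 1·9 3·3 9·1  μ→[1+(-1)+0]=0
n=10: 10·1 5·2 2·5 1·10  μ→[1+(-1)+(-1)+1]=0
d|11:{11,1}  Σμ=(-1)+1=0
[q^12] μ(1)=1,μ(2)=-1,μ(3)=-1,μ(4)=0,μ(6)=1,μ(12)=0 ⇒ 0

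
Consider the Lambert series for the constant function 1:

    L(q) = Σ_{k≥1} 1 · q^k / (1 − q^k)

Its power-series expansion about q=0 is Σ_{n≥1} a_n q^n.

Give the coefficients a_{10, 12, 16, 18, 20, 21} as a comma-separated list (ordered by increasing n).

n=10: 10·1 5·2 2·5 1·10  f→[1+1+1+1]=4
q^12  k|12↦f(k): 12:1 6:1 4:1 3:1 2:1 1:1  a_12=6
d|16:{1,2,4,8,16}  Σf=1+1+1+1+1=5
d|18:{18,9,6,3,2,1}  Σf=1+1+1+1+1+1=6
[q^20] f(1)=1,f(2)=1,f(4)=1,f(5)=1,f(10)=1,f(20)=1 ⇒ 6
[q^21] f(1)=1,f(3)=1,f(7)=1,f(21)=1 ⇒ 4

4, 6, 5, 6, 6, 4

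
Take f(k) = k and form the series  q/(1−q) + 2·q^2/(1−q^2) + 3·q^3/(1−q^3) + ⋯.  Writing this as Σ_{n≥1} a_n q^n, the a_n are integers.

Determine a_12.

a_12 = 28

q^12  k|12↦f(k): 1:1 2:2 3:3 4:4 6:6 12:12  a_12=28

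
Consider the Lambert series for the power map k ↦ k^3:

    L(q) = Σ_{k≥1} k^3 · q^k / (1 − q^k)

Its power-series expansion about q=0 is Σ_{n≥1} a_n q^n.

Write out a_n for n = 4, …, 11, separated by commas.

q^4  k|4↦f(k): 4:64 2:8 1:1  a_4=73
n=5: 1·5 5·1  f→[1+125]=126
d|6:{1,2,3,6}  Σf=1+8+27+216=252
q^7  k|7↦f(k): 7:343 1:1  a_7=344
q^8  k|8↦f(k): 8:512 4:64 2:8 1:1  a_8=585
d|9:{9,3,1}  Σf=729+27+1=757
d|10:{10,5,2,1}  Σf=1000+125+8+1=1134
[q^11] f(11)=1331,f(1)=1 ⇒ 1332

73, 126, 252, 344, 585, 757, 1134, 1332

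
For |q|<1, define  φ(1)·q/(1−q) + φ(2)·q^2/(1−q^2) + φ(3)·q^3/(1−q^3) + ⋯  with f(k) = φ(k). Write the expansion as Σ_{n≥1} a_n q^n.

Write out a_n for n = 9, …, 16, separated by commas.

q^9  k|9↦φ(k): 1:1 3:2 9:6  a_9=9
n=10: 10·1 5·2 2·5 1·10  φ→[4+4+1+1]=10
[q^11] φ(11)=10,φ(1)=1 ⇒ 11
n=12: 1·12 2·6 3·4 4·3 6·2 12·1  φ→[1+1+2+2+2+4]=12
n=13: 13·1 1·13  φ→[12+1]=13
d|14:{14,7,2,1}  Σφ=6+6+1+1=14
d|15:{1,3,5,15}  Σφ=1+2+4+8=15
d|16:{16,8,4,2,1}  Σφ=8+4+2+1+1=16

9, 10, 11, 12, 13, 14, 15, 16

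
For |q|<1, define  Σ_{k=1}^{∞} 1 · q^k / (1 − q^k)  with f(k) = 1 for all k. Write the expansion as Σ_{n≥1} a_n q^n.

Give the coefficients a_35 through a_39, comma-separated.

4, 9, 2, 4, 4

q^35  k|35↦f(k): 35:1 7:1 5:1 1:1  a_35=4
[q^36] f(36)=1,f(18)=1,f(12)=1,f(9)=1,f(6)=1,f(4)=1,f(3)=1,f(2)=1,f(1)=1 ⇒ 9
q^37  k|37↦f(k): 1:1 37:1  a_37=2
q^38  k|38↦f(k): 1:1 2:1 19:1 38:1  a_38=4
d|39:{1,3,13,39}  Σf=1+1+1+1=4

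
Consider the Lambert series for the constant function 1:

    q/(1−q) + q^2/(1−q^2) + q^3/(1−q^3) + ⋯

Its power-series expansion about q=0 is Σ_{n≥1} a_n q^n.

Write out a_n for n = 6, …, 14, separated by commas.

4, 2, 4, 3, 4, 2, 6, 2, 4

n=6: 6·1 3·2 2·3 1·6  f→[1+1+1+1]=4
[q^7] f(1)=1,f(7)=1 ⇒ 2
n=8: 1·8 2·4 4·2 8·1  f→[1+1+1+1]=4
q^9  k|9↦f(k): 1:1 3:1 9:1  a_9=3
q^10  k|10↦f(k): 1:1 2:1 5:1 10:1  a_10=4
d|11:{1,11}  Σf=1+1=2
d|12:{1,2,3,4,6,12}  Σf=1+1+1+1+1+1=6
[q^13] f(1)=1,f(13)=1 ⇒ 2
q^14  k|14↦f(k): 1:1 2:1 7:1 14:1  a_14=4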